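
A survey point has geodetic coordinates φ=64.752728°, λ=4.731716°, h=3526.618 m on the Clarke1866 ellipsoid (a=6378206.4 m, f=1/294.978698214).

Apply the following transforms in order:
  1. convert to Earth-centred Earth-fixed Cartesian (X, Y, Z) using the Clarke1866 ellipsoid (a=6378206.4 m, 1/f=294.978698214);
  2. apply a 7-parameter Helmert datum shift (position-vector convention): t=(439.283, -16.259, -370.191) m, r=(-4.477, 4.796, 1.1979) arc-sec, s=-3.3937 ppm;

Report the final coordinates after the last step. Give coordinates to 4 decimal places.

X=2720796.2291 m, Y=225283.5157 m, Z=5748545.2709 m

start: φ=64.752728°, λ=4.731716°, h=3526.618 m
→ ECEF (a=6378206.400, f=1/294.978698214): X=2720233.8119, Y=225159.9586, Z=5749003.1091
→ Helmert 7p (PV): X=2720796.2291, Y=225283.5157, Z=5748545.2709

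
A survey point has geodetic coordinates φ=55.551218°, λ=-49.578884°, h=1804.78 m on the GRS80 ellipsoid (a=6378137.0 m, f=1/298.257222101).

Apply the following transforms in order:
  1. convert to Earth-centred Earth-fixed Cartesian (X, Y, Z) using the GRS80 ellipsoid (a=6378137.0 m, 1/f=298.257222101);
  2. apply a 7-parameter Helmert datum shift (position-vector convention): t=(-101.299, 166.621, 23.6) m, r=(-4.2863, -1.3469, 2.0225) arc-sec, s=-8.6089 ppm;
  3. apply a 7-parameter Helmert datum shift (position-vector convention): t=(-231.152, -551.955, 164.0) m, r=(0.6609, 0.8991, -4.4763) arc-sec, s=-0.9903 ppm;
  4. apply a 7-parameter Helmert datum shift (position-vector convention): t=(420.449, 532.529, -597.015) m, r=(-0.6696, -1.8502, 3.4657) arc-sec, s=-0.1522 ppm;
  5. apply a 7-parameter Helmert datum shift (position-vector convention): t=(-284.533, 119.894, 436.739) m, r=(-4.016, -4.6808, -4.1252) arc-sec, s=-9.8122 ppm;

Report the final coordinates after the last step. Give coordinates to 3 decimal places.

X=2344918.614 m, Y=-2753258.482 m, Z=5237942.891 m

start: φ=55.551218°, λ=-49.578884°, h=1804.780 m
→ ECEF (a=6378137.000, f=1/298.257222101): X=2345379.7884, Y=-2753755.0746, Z=5237827.7309
→ Helmert 7p (PV): X=2345251.0971, Y=-2753432.9056, Z=5237878.7782
→ Helmert 7p (PV): X=2344980.7001, Y=-2754049.8127, Z=5238018.5459
→ Helmert 7p (PV): X=2345400.0811, Y=-2753460.4594, Z=5237450.7087
→ Helmert 7p (PV): X=2344918.6140, Y=-2753258.4816, Z=5237942.8905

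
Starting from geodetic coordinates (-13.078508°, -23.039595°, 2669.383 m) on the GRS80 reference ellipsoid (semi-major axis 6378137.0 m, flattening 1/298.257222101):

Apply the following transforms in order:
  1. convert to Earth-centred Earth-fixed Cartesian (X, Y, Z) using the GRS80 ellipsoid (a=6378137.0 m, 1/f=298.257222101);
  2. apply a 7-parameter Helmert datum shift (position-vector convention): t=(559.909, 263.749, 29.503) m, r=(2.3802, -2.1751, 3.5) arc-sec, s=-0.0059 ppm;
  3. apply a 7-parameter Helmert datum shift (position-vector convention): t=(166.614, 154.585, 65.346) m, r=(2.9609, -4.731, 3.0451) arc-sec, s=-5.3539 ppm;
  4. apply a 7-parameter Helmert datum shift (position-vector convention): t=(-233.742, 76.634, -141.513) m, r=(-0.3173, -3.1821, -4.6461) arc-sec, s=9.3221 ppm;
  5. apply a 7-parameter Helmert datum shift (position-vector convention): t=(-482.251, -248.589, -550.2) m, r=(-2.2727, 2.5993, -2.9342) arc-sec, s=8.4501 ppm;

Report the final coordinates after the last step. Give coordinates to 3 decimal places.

start: φ=-13.078508°, λ=-23.039595°, h=2669.383 m
→ ECEF (a=6378137.000, f=1/298.257222101): X=5720508.9160, Y=-2432878.8622, Z=-1434470.7095
→ Helmert 7p (PV): X=5721125.2003, Y=-2432501.4774, Z=-1434408.9485
→ Helmert 7p (PV): X=5721329.9951, Y=-2432228.8175, Z=-1434239.6188
→ Helmert 7p (PV): X=5721116.9282, Y=-2432305.9371, Z=-1434302.4951
→ Helmert 7p (PV): X=5720630.3455, Y=-2432672.2690, Z=-1434910.1116

X=5720630.346 m, Y=-2432672.269 m, Z=-1434910.112 m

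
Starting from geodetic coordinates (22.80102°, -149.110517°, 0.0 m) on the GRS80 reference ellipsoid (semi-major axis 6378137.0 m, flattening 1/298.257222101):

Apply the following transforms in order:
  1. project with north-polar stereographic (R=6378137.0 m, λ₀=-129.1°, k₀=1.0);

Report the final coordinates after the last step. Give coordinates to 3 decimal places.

start: φ=22.801020°, λ=-149.110517°, h=0.000 m
→ stereo (R=6378137.0, λ₀=-129.1°): E=-2900111.4093, N=-7963442.1803

E=-2900111.409 m, N=-7963442.180 m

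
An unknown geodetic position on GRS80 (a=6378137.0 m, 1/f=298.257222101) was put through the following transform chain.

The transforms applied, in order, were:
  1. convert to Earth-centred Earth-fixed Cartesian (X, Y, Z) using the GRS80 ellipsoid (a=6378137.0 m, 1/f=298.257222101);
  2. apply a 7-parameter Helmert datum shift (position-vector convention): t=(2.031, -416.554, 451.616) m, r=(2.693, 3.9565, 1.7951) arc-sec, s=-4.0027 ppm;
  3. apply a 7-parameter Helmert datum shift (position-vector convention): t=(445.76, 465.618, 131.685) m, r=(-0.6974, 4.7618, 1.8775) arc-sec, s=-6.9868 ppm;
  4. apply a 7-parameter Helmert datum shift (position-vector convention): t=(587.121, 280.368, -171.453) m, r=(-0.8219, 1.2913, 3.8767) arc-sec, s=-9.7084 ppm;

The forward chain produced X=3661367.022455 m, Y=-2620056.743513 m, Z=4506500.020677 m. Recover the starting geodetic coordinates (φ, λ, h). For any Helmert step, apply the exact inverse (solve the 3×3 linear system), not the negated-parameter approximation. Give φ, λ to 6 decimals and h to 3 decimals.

start: X=3661367.0225, Y=-2620056.7435, Z=4506500.0207 m
→ Helmert⁻¹: X=3660737.9775, Y=-2620449.3117, Z=4506727.7027
→ Helmert⁻¹: X=3660189.8931, Y=-2620981.7956, Z=4506703.1414
→ Helmert⁻¹: X=3660093.2667, Y=-2620548.7490, Z=4506373.9833
→ geod (Bowring, a=6378137.000): φ=45.22332000°, λ=-35.60185600°, h=2127.9420 m

φ=45.223320°, λ=-35.601856°, h=2127.942 m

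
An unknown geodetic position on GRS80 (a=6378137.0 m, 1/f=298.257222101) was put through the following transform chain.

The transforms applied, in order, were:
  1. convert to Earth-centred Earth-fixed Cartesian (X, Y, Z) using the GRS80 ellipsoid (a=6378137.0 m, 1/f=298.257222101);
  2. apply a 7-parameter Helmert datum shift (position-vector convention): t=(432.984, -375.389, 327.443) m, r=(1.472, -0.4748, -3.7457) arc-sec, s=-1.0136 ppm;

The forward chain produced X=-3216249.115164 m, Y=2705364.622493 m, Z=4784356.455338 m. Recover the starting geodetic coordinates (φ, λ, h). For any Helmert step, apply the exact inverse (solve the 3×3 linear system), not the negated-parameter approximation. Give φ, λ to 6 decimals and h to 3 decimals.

φ=48.887345°, λ=139.931428°, h=2245.426 m

start: X=-3216249.1152, Y=2705364.6225, Z=4784356.4553 m
→ Helmert⁻¹: X=-3216723.4822, Y=2705718.4804, Z=4784021.9568
→ geod (Bowring, a=6378137.000): φ=48.88734500°, λ=139.93142800°, h=2245.4260 m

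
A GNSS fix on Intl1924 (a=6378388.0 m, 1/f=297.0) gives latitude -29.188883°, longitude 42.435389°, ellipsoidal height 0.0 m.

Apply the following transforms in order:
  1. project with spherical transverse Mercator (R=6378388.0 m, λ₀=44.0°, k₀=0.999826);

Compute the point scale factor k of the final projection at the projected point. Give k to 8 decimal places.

start: φ=-29.188883°, λ=42.435389°, h=0.000 m
→ into tm (λ₀=44.0°): φ=-29.18888300°, λ−λ₀=-1.56461100°
scale k = 1.00011017

1.00011017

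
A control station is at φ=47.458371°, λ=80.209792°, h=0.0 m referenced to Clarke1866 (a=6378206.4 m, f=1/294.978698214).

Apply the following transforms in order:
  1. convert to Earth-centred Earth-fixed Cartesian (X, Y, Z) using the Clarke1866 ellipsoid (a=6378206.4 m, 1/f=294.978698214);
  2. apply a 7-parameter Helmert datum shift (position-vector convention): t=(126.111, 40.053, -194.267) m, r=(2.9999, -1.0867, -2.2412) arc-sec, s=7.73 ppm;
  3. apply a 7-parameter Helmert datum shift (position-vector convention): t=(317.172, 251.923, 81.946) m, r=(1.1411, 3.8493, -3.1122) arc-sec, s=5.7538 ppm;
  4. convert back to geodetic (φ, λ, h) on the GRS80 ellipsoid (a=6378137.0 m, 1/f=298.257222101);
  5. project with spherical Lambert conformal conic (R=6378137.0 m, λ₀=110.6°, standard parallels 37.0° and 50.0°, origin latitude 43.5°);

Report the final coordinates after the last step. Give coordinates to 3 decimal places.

E=-2228070.904 m, N=850003.603 m

start: φ=47.458371°, λ=80.209792°, h=0.000 m
→ ECEF (a=6378206.400, f=1/294.978698214): X=734647.9087, Y=4257495.7661, Z=4676165.4673
→ Helmert 7p (PV): X=734801.3229, Y=4257492.7367, Z=4676073.1388
→ Helmert 7p (PV): X=735274.2269, Y=4257732.2003, Z=4676191.8305
→ geod (Bowring, a=6378137.000): φ=47.45414875°, λ=80.20214072°, h=189.4527 m
→ lcc (R=6378137.0, λ₀=110.6°): E=-2228070.9039, N=850003.6030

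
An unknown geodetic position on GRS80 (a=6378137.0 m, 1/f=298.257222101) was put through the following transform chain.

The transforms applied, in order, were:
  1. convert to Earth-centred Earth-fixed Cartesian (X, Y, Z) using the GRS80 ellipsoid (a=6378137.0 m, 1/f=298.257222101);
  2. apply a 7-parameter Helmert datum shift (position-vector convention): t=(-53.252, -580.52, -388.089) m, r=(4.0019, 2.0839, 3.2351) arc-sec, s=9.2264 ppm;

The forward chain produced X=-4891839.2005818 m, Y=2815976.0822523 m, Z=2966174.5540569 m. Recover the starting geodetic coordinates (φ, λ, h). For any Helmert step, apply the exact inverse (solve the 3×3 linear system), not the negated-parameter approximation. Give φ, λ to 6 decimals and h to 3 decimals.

φ=27.881769°, λ=150.066586°, h=3209.256 m

start: X=-4891839.2006, Y=2815976.0823, Z=2966174.5541 m
→ Helmert⁻¹: X=-4891726.6082, Y=2816664.8927, Z=2966431.2031
→ geod (Bowring, a=6378137.000): φ=27.88176900°, λ=150.06658600°, h=3209.2560 m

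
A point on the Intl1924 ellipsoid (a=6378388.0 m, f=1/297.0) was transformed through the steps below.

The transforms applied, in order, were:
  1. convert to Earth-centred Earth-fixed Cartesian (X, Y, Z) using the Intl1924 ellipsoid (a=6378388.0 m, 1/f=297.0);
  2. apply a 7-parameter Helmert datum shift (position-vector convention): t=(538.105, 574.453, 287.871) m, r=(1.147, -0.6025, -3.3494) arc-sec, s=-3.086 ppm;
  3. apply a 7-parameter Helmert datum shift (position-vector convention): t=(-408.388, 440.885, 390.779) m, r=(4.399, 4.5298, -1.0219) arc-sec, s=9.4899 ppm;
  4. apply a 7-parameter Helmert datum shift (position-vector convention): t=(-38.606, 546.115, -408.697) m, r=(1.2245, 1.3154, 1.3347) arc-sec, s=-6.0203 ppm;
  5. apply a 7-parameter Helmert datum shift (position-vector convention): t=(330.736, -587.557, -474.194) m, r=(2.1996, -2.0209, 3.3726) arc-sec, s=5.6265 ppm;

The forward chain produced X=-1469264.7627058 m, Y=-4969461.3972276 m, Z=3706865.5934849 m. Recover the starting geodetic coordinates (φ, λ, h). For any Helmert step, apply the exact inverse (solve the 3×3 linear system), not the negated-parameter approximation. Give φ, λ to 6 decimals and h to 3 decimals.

φ=35.758034°, λ=-106.473407°, h=1273.797 m

start: X=-1469264.7627, Y=-4969461.3972, Z=3706865.5935 m
→ Helmert⁻¹: X=-1469632.1503, Y=-4968782.3179, Z=3707386.3140
→ Helmert⁻¹: X=-1469658.1931, Y=-4969326.8283, Z=3707837.4615
→ Helmert⁻¹: X=-1469292.6614, Y=-4969648.7611, Z=3707485.2197
→ Helmert⁻¹: X=-1469743.7649, Y=-4970241.8032, Z=3707240.7209
→ geod (Bowring, a=6378388.000): φ=35.75803400°, λ=-106.47340700°, h=1273.7970 m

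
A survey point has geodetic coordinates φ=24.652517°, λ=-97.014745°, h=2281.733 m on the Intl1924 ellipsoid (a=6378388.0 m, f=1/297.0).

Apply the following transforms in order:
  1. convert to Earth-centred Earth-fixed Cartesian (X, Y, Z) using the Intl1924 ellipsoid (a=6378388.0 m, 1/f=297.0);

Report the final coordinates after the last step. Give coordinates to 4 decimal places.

X=-708627.9343 m, Y=-5759058.3924 m, Z=2645127.8426 m

start: φ=24.652517°, λ=-97.014745°, h=2281.733 m
→ ECEF (a=6378388.000, f=1/297.0): X=-708627.9343, Y=-5759058.3924, Z=2645127.8426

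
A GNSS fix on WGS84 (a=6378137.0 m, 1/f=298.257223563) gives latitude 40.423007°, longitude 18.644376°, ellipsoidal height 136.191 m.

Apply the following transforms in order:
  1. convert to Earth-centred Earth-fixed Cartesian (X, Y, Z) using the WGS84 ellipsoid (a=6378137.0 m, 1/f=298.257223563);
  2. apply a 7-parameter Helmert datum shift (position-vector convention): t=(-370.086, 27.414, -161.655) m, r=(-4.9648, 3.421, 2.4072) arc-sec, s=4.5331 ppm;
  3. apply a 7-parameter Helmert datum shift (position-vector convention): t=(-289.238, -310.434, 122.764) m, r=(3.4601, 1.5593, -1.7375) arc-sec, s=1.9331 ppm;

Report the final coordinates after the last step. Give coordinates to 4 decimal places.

start: φ=40.423007°, λ=18.644376°, h=136.191 m
→ ECEF (a=6378137.000, f=1/298.257223563): X=4607308.8862, Y=1554504.3238, Z=4113943.3237
→ Helmert 7p (PV): X=4607009.7758, Y=1554691.5773, Z=4113686.4858
→ Helmert 7p (PV): X=4606773.6381, Y=1554276.3334, Z=4113808.4543

X=4606773.6381 m, Y=1554276.3334 m, Z=4113808.4543 m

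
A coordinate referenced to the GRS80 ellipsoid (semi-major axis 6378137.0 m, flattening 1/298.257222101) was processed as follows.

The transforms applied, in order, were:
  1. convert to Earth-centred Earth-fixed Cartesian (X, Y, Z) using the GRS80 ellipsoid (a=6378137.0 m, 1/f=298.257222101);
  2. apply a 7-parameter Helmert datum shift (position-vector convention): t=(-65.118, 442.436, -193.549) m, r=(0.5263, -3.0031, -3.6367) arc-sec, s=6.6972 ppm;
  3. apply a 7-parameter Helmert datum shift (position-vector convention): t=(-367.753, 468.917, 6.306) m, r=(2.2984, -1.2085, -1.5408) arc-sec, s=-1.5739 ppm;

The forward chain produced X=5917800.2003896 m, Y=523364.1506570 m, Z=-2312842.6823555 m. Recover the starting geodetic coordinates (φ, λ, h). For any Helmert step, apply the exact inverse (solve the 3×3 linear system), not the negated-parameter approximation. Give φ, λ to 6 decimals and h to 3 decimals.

φ=-21.400331°, λ=5.046082°, h=142.268 m

start: X=5917800.2004, Y=523364.1507, Z=-2312842.6824 m
→ Helmert⁻¹: X=5918159.8107, Y=522914.4929, Z=-2312893.1297
→ Helmert⁻¹: X=5918142.4072, Y=522567.0007, Z=-2312771.5904
→ geod (Bowring, a=6378137.000): φ=-21.40033100°, λ=5.04608200°, h=142.2680 m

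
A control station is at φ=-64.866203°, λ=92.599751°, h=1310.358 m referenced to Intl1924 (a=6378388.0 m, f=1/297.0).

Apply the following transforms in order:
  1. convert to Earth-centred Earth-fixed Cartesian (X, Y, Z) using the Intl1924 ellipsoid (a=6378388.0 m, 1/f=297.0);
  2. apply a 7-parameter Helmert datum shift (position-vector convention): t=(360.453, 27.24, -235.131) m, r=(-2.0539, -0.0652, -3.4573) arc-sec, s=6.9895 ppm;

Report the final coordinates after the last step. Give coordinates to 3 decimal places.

X=-122840.074 m, Y=2714360.586 m, Z=-5753008.034 m

start: φ=-64.866203°, λ=92.599751°, h=1310.358 m
→ ECEF (a=6378388.000, f=1/297.0): X=-123246.9813, Y=2714369.5912, Z=-5752705.6269
→ Helmert 7p (PV): X=-122840.0741, Y=2714360.5856, Z=-5753008.0341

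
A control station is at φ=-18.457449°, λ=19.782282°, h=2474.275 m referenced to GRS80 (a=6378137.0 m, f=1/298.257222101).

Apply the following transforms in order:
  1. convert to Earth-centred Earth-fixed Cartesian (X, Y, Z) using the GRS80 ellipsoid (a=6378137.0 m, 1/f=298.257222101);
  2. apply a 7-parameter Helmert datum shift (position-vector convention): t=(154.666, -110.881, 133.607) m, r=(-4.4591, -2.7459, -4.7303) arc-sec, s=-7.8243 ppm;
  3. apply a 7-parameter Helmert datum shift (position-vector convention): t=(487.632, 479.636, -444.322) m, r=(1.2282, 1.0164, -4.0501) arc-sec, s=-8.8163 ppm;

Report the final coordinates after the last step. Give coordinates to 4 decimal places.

start: φ=-18.457449°, λ=19.782282°, h=2474.275 m
→ ECEF (a=6378137.000, f=1/298.257222101): X=5697118.8058, Y=2049099.0855, Z=-2007258.5963
→ Helmert 7p (PV): X=5697302.6092, Y=2048798.1267, Z=-2007077.7393
→ Helmert 7p (PV): X=5697770.3507, Y=2049159.7828, Z=-2007520.2410

X=5697770.3507 m, Y=2049159.7828 m, Z=-2007520.2410 m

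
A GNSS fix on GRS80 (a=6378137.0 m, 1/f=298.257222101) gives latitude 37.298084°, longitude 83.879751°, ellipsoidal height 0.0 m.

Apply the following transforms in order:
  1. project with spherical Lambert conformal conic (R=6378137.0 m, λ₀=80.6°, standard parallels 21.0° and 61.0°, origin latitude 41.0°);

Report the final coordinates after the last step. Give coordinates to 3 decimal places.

E=273590.164 m, N=-382280.019 m

start: φ=37.298084°, λ=83.879751°, h=0.000 m
→ lcc (R=6378137.0, λ₀=80.6°): E=273590.1644, N=-382280.0192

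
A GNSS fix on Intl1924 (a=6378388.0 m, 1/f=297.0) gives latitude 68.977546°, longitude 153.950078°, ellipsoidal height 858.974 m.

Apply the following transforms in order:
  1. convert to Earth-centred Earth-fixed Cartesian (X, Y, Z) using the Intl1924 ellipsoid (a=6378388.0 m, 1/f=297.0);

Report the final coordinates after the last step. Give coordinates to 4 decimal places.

start: φ=68.977546°, λ=153.950078°, h=858.974 m
→ ECEF (a=6378388.000, f=1/297.0): X=-2062018.8879, Y=1007938.7909, Z=5932014.6595

X=-2062018.8879 m, Y=1007938.7909 m, Z=5932014.6595 m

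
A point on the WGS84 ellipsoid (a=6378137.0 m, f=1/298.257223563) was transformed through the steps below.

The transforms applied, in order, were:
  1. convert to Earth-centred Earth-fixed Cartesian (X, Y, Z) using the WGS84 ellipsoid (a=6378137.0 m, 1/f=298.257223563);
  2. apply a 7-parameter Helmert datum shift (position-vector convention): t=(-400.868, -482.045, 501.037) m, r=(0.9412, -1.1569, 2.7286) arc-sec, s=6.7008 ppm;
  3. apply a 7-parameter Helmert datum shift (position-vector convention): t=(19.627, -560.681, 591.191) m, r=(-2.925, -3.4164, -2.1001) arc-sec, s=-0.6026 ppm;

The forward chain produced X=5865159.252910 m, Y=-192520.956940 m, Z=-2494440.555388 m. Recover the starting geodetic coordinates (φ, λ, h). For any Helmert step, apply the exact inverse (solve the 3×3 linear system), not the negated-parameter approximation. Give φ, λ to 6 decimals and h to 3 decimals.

φ=-23.176811°, λ=-1.869692°, h=2331.410 m

start: X=5865159.2529, Y=-192520.9569, Z=-2494440.5554 m
→ Helmert⁻¹: X=5865103.7864, Y=-191865.2927, Z=-2495133.1154
→ Helmert⁻¹: X=5865448.8206, Y=-191470.9449, Z=-2495649.4543
→ geod (Bowring, a=6378137.000): φ=-23.17681100°, λ=-1.86969200°, h=2331.4100 m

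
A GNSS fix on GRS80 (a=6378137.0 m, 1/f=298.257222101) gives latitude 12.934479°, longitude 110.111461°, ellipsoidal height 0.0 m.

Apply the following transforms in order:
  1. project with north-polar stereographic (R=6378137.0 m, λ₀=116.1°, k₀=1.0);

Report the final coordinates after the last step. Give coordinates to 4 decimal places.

E=-1059853.6565 m, N=-10103274.3015 m

start: φ=12.934479°, λ=110.111461°, h=0.000 m
→ stereo (R=6378137.0, λ₀=116.1°): E=-1059853.6565, N=-10103274.3015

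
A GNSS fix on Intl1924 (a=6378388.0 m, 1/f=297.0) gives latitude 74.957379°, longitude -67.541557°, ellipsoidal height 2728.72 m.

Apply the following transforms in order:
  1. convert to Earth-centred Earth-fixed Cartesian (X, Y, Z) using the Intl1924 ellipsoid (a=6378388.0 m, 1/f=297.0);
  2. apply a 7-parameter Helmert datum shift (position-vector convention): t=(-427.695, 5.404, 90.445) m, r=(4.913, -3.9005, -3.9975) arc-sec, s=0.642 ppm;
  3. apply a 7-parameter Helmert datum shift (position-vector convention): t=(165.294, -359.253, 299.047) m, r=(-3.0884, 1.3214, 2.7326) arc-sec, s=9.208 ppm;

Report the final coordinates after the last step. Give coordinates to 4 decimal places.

X=634316.5942 m, Y=-1535778.1971 m, Z=6140760.4514 m

start: φ=74.957379°, λ=-67.541557°, h=2728.720 m
→ ECEF (a=6378388.000, f=1/297.0): X=634658.9390, Y=-1535351.0091, Z=6140316.1164
→ Helmert 7p (PV): X=634085.7812, Y=-1535505.1464, Z=6140385.9346
→ Helmert 7p (PV): X=634316.5942, Y=-1535778.1971, Z=6140760.4514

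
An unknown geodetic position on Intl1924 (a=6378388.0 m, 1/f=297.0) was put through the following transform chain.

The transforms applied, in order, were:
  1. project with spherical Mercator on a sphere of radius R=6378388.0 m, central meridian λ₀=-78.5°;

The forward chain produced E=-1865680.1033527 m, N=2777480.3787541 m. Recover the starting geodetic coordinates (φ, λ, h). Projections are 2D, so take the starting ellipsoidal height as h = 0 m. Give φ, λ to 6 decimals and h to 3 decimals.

start: E=-1865680.1034, N=2777480.3788 m
→ merc⁻¹: φ=24.19650200°, λ=-95.25903000°

φ=24.196502°, λ=-95.259030°, h=0.000 m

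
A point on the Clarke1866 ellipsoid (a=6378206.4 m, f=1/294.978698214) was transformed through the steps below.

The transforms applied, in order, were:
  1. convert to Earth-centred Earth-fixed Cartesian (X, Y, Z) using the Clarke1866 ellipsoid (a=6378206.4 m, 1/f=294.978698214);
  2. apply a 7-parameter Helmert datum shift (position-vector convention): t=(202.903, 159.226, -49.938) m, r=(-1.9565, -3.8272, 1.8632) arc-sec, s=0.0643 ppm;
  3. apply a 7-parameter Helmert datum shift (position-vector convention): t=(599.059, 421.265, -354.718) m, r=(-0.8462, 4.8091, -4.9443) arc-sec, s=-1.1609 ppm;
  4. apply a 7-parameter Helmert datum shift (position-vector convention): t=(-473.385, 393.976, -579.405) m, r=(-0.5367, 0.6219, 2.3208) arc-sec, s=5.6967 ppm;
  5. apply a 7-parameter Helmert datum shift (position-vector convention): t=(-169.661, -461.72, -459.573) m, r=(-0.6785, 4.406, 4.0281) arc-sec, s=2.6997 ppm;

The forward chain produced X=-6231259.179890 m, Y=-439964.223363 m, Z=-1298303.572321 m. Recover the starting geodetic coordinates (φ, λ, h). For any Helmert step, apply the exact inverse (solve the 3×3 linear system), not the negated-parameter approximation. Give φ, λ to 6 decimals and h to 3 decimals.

start: X=-6231259.1799, Y=-439964.2234, Z=-1298303.5723 m
→ Helmert⁻¹: X=-6231053.5514, Y=-439375.3623, Z=-1297975.0417
→ Helmert⁻¹: X=-6230545.7084, Y=-439693.3539, Z=-1297408.1754
→ Helmert⁻¹: X=-6231111.2033, Y=-440259.1718, Z=-1297202.0488
→ Helmert⁻¹: X=-6231341.7497, Y=-440349.7786, Z=-1297040.5830
→ geod (Bowring, a=6378206.400): φ=-11.80733100°, λ=-175.95780300°, h=2804.6280 m

φ=-11.807331°, λ=-175.957803°, h=2804.628 m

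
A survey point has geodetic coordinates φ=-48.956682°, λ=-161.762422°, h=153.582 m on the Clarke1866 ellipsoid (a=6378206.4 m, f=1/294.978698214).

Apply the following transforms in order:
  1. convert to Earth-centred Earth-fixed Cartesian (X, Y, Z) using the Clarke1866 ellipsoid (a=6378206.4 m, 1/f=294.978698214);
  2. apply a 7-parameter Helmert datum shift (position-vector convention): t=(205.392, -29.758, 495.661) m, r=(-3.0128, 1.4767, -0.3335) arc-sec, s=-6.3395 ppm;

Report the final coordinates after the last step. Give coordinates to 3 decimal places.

start: φ=-48.956682°, λ=-161.762422°, h=153.582 m
→ ECEF (a=6378206.400, f=1/294.978698214): X=-3985511.9584, Y=-1313266.7834, Z=-4787308.3458
→ Helmert 7p (PV): X=-3985317.6969, Y=-1313351.6972, Z=-4786734.6205

X=-3985317.697 m, Y=-1313351.697 m, Z=-4786734.621 m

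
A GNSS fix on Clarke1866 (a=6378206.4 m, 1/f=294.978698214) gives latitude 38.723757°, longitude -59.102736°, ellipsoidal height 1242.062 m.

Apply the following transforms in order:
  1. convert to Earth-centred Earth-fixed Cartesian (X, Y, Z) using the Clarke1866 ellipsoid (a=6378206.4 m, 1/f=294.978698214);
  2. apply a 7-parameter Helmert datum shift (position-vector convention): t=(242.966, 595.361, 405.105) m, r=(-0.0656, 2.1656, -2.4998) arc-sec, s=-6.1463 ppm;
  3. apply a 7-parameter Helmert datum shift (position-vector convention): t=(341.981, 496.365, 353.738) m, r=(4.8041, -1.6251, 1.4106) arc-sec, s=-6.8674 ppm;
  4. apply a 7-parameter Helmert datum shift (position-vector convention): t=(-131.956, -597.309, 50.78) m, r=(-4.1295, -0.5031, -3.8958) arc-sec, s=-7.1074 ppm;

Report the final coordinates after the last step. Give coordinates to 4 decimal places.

X=2559412.0886 m, Y=-4275923.1290 m, Z=3969736.1290 m

start: φ=38.723757°, λ=-59.102736°, h=1242.062 m
→ ECEF (a=6378206.400, f=1/294.978698214): X=2559113.2159, Y=-4276430.0094, Z=3969019.4680
→ Helmert 7p (PV): X=2559330.2965, Y=-4275838.1165, Z=3969374.6700
→ Helmert 7p (PV): X=2559652.6695, Y=-4275387.3349, Z=3969621.7252
→ Helmert 7p (PV): X=2559412.0886, Y=-4275923.1290, Z=3969736.1290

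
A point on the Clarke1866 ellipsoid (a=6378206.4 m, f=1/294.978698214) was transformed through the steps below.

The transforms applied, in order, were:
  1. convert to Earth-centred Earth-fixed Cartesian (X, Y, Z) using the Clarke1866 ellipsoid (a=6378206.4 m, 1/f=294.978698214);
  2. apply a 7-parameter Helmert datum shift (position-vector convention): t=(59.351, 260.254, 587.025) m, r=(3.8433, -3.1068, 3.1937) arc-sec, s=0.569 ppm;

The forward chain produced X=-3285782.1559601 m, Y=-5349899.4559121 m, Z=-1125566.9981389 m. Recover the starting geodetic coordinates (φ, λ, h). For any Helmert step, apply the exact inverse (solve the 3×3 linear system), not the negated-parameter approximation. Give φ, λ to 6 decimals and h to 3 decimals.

start: X=-3285782.1560, Y=-5349899.4559, Z=-1125566.9981 m
→ Helmert⁻¹: X=-3285939.4361, Y=-5350126.7685, Z=-1126004.2008
→ geod (Bowring, a=6378206.400): φ=-10.23510100°, λ=-121.55740300°, h=1274.6530 m

φ=-10.235101°, λ=-121.557403°, h=1274.653 m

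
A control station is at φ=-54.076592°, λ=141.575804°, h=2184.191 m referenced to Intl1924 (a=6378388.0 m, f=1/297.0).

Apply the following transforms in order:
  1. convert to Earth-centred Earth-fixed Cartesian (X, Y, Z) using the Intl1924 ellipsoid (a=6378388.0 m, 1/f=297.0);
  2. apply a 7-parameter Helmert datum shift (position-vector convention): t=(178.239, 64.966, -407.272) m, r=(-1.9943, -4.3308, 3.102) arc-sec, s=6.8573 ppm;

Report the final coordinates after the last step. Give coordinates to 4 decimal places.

X=-2939029.0553 m, Y=2331637.5226 m, Z=-5144149.5322 m

start: φ=-54.076592°, λ=141.575804°, h=2184.191 m
→ ECEF (a=6378388.000, f=1/297.0): X=-2939260.0710, Y=2331650.5035, Z=-5143622.7308
→ Helmert 7p (PV): X=-2939029.0553, Y=2331637.5226, Z=-5144149.5322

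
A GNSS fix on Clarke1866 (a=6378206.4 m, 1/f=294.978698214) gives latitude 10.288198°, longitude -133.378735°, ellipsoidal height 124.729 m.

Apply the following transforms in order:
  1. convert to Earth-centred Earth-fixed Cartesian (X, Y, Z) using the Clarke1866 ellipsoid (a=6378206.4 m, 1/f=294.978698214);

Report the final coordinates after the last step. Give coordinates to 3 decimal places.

X=-4310782.338 m, Y=-4561914.866 m, Z=1131578.730 m

start: φ=10.288198°, λ=-133.378735°, h=124.729 m
→ ECEF (a=6378206.400, f=1/294.978698214): X=-4310782.3380, Y=-4561914.8660, Z=1131578.7299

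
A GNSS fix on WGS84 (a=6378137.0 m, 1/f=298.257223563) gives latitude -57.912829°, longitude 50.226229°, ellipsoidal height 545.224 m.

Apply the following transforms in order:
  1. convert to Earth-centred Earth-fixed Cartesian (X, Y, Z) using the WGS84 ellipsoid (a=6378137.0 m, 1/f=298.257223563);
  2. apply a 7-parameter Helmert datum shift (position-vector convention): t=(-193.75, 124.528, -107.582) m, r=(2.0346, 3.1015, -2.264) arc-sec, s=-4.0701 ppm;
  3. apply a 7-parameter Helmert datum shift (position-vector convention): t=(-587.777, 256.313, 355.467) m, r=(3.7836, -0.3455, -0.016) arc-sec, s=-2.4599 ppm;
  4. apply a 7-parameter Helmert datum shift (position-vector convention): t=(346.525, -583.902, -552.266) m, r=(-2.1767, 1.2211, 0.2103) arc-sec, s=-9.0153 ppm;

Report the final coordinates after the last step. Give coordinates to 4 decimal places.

start: φ=-57.912829°, λ=50.226229°, h=545.224 m
→ ECEF (a=6378137.000, f=1/298.257223563): X=2172990.6989, Y=2610533.5507, Z=-5381048.5000
→ Helmert 7p (PV): X=2172735.8464, Y=2610676.6811, Z=-5381141.1044
→ Helmert 7p (PV): X=2172151.9407, Y=2611025.1117, Z=-5380720.8724
→ Helmert 7p (PV): X=2172444.3671, Y=2610363.1033, Z=-5381265.0424

X=2172444.3671 m, Y=2610363.1033 m, Z=-5381265.0424 m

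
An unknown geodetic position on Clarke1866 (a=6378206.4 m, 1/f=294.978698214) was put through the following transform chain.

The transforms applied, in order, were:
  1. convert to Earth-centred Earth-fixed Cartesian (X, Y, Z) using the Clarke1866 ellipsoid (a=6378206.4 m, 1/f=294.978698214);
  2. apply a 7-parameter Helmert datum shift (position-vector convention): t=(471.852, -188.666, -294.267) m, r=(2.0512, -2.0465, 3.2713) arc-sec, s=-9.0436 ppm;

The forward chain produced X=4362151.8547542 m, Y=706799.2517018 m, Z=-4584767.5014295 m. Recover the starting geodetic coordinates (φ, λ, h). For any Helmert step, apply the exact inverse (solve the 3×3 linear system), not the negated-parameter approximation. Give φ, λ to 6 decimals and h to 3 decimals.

φ=-46.250511°, λ=9.205641°, h=307.556 m

start: X=4362151.8548, Y=706799.2517, Z=-4584767.5014 m
→ Helmert⁻¹: X=4361685.1726, Y=706879.5452, Z=-4584564.9999
→ geod (Bowring, a=6378206.400): φ=-46.25051100°, λ=9.20564100°, h=307.5560 m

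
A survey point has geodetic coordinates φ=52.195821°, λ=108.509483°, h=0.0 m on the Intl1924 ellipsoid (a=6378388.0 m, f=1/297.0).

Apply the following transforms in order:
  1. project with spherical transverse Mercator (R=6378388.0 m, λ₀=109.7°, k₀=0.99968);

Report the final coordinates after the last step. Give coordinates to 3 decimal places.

E=-81210.576 m, N=5809448.138 m

start: φ=52.195821°, λ=108.509483°, h=0.000 m
→ tm (R=6378388.0, λ₀=109.7°): E=-81210.5759, N=5809448.1380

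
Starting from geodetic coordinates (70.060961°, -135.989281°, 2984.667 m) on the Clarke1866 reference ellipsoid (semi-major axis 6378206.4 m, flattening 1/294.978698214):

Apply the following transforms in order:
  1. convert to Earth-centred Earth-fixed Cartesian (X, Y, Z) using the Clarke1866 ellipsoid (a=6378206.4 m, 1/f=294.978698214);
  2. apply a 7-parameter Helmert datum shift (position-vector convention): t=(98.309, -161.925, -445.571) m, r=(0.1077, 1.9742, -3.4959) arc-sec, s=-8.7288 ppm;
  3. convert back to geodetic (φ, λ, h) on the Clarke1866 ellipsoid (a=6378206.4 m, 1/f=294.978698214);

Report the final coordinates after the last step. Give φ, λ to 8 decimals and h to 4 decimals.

φ=70.05962024°, λ=-135.98429981°, h=2524.6215 m

start: φ=70.060961°, λ=-135.989281°, h=2984.667 m
→ ECEF (a=6378206.400, f=1/294.978698214): X=-1569782.7609, Y=-1516489.2422, Z=5975983.9452
→ Helmert 7p (PV): X=-1569639.2549, Y=-1516614.4450, Z=5975500.4438
→ geod (Bowring, a=6378206.400): φ=70.05962024°, λ=-135.98429981°, h=2524.6215 m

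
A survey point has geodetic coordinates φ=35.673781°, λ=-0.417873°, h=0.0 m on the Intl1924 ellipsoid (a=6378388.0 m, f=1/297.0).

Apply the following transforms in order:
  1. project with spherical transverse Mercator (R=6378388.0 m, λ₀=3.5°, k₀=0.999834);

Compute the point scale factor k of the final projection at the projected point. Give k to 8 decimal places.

start: φ=35.673781°, λ=-0.417873°, h=0.000 m
→ into tm (λ₀=3.5°): φ=35.67378100°, λ−λ₀=-3.91787300°
scale k = 1.00137772

1.00137772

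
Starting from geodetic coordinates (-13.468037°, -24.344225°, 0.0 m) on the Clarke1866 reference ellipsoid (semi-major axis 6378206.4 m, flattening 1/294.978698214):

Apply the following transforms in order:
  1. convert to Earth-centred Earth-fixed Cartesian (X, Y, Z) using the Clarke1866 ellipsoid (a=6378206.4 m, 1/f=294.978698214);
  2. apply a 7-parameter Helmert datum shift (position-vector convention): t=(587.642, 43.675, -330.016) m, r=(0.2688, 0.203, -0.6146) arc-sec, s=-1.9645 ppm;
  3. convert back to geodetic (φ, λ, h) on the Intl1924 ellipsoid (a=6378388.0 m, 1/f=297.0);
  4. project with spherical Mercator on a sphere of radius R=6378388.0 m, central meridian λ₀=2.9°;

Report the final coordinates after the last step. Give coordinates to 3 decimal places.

start: φ=-13.468037°, λ=-24.344225°, h=0.000 m
→ ECEF (a=6378206.400, f=1/294.978698214): X=5652323.2753, Y=-2557375.9684, Z=-1475718.7265
→ Helmert 7p (PV): X=5652890.7409, Y=-2557342.1883, Z=-1476054.7390
→ geod (Bowring, a=6378388.000): φ=-13.46933322°, λ=-24.34178063°, h=377.9916 m
→ merc (R=6378388.0, λ₀=2.9°): E=-3032660.4883, N=-1513463.4130

E=-3032660.488 m, N=-1513463.413 m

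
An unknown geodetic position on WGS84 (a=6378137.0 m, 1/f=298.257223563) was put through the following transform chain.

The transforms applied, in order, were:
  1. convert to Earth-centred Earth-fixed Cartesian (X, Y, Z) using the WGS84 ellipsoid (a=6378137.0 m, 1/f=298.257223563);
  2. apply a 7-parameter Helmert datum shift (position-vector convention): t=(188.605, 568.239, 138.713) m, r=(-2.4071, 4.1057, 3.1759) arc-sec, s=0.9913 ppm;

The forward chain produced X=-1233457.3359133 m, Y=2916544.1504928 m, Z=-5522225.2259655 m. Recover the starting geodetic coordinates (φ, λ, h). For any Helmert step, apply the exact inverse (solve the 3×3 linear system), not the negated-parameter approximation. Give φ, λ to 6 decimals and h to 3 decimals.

φ=-60.338112°, λ=112.928329°, h=3605.251 m

start: X=-1233457.3359, Y=2916544.1505, Z=-5522225.2260 m
→ Helmert⁻¹: X=-1233489.8966, Y=2916056.4587, Z=-5522348.9870
→ geod (Bowring, a=6378137.000): φ=-60.33811200°, λ=112.92832900°, h=3605.2510 m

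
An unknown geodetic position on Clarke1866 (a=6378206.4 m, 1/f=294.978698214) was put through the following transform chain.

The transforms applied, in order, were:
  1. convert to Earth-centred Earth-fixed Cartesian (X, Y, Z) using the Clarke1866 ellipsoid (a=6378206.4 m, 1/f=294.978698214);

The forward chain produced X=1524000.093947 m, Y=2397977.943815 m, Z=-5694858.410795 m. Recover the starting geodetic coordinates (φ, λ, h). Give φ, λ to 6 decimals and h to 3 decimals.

start: X=1524000.0939, Y=2397977.9438, Z=-5694858.4108 m
→ geod (Bowring, a=6378206.400): φ=-63.63951100°, λ=57.56259300°, h=3421.9790 m

φ=-63.639511°, λ=57.562593°, h=3421.979 m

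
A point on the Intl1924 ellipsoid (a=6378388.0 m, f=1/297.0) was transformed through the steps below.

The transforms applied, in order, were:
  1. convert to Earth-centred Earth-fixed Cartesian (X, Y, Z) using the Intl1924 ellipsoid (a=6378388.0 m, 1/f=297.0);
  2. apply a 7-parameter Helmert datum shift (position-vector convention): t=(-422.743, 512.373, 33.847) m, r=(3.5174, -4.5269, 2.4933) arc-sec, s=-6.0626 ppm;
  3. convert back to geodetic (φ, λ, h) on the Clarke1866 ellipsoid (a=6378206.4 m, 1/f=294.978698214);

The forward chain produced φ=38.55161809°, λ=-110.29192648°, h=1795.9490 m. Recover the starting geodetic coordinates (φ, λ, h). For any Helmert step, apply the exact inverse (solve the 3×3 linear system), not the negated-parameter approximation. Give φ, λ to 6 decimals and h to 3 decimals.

start: φ=38.551618°, λ=-110.291926°, h=1795.949 m
→ ECEF (a=6378206.400, f=1/294.978698214): X=-1732641.1441, Y=-4685966.7991, Z=3954435.9077
→ Helmert⁻¹: X=-1732198.7612, Y=-4686419.2097, Z=3954543.9681
→ geod (Bowring, a=6378388.000): φ=38.54957300°, λ=-110.28536900°, h=1836.7900 m

φ=38.549573°, λ=-110.285369°, h=1836.790 m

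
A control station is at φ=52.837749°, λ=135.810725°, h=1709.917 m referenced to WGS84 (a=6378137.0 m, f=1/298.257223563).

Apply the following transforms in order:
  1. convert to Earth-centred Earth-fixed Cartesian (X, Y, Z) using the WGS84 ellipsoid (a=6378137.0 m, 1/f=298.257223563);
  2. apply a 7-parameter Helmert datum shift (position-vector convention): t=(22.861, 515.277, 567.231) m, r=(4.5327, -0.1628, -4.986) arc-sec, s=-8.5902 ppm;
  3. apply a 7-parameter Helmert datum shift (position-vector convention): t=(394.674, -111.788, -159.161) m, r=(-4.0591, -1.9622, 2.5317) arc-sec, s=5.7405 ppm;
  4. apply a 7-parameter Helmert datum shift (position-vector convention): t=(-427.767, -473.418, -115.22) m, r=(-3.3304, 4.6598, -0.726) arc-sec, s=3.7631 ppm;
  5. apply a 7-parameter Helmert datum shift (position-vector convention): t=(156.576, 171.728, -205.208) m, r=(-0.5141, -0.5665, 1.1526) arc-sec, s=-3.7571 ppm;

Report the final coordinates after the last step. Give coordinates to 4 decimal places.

X=-2769067.9493 m, Y=2692219.2838 m, Z=5061075.0337 m

start: φ=52.837749°, λ=135.810725°, h=1709.917 m
→ ECEF (a=6378137.000, f=1/298.257223563): X=-2769296.9268, Y=2692015.1826, Z=5061019.3727
→ Helmert 7p (PV): X=-2769189.1985, Y=2692463.0600, Z=5061600.0997
→ Helmert 7p (PV): X=-2768891.6199, Y=2692432.3470, Z=5061390.6658
→ Helmert 7p (PV): X=-2769205.9858, Y=2692060.5294, Z=5061313.5728
→ Helmert 7p (PV): X=-2769067.9493, Y=2692219.2838, Z=5061075.0337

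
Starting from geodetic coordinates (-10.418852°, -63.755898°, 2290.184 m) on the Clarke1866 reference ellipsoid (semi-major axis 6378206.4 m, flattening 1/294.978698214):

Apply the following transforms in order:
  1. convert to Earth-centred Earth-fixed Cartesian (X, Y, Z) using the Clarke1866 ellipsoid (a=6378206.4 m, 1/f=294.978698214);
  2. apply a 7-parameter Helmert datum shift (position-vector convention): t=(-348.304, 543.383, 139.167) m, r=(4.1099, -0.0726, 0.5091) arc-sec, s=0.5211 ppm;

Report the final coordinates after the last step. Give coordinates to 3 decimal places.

start: φ=-10.418852°, λ=-63.755898°, h=2290.184 m
→ ECEF (a=6378206.400, f=1/294.978698214): X=2775219.7468, Y=-5629049.6344, Z=-1146186.1067
→ Helmert 7p (PV): X=2774887.1859, Y=-5628479.4968, Z=-1146158.7210

X=2774887.186 m, Y=-5628479.497 m, Z=-1146158.721 m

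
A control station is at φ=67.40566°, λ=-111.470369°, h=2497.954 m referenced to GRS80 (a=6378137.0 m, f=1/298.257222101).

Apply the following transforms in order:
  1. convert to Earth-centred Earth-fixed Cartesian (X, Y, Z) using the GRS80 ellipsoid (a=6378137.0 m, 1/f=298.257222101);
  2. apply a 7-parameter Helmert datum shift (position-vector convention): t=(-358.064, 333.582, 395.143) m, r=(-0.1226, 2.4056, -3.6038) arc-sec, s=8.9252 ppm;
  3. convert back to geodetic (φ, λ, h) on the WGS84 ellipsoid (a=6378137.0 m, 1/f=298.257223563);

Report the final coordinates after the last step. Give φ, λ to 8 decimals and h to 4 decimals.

φ=67.40877830°, λ=-111.48052749°, h=2850.7356 m

start: φ=67.405660°, λ=-111.470369°, h=2497.954 m
→ ECEF (a=6378137.000, f=1/298.257222101): X=-899855.7345, Y=-2287885.9625, Z=5868249.1070
→ Helmert 7p (PV): X=-900193.3634, Y=-2287553.5901, Z=5868708.4801
→ geod (Bowring, a=6378137.000): φ=67.40877830°, λ=-111.48052749°, h=2850.7356 m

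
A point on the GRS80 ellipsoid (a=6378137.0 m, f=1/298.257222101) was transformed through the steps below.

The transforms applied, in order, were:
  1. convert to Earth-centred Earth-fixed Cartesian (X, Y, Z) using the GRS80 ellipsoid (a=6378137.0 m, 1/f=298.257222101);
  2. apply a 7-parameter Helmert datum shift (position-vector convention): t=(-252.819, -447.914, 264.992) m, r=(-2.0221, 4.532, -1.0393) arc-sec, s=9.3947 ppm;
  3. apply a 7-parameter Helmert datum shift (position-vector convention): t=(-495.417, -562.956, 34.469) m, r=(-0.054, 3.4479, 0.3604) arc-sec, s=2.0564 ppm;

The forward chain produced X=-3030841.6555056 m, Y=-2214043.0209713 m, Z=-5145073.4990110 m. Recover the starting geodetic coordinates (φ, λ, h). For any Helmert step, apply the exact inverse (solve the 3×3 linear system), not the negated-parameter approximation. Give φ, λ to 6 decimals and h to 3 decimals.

φ=-54.084123°, λ=-143.856091°, h=3965.550 m

start: X=-3030841.6555, Y=-2214043.0210, Z=-5145073.4990 m
→ Helmert⁻¹: X=-3030257.8687, Y=-2213468.8715, Z=-5145148.6206
→ Helmert⁻¹: X=-3029852.3789, Y=-2212964.9904, Z=-5145453.5392
→ geod (Bowring, a=6378137.000): φ=-54.08412300°, λ=-143.85609100°, h=3965.5500 m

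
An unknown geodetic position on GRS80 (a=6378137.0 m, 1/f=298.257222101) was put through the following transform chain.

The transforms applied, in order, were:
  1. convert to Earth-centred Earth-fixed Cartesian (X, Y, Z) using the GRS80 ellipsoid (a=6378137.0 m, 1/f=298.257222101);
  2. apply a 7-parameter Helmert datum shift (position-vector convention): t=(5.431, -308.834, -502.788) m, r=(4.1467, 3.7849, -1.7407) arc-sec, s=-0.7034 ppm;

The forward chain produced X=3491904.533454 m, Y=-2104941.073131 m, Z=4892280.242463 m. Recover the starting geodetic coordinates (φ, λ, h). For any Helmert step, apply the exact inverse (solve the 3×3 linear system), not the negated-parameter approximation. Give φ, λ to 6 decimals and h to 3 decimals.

start: X=3491904.5335, Y=-2104941.0731, Z=4892280.2425 m
→ Helmert⁻¹: X=3491829.5357, Y=-2104505.8859, Z=4892892.8546
→ geod (Bowring, a=6378137.000): φ=50.38641200°, λ=-31.07713200°, h=3358.1130 m

φ=50.386412°, λ=-31.077132°, h=3358.113 m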